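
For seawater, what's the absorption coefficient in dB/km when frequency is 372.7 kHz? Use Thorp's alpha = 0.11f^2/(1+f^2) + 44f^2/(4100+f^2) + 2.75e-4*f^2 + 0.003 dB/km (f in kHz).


81.05 dB/km


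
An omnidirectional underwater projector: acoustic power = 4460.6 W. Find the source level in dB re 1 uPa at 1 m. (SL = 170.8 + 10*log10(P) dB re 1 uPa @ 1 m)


SL = 170.8 + 10*log10(4460.6) = 170.8 + 36.49 = 207.29

207.29 dB


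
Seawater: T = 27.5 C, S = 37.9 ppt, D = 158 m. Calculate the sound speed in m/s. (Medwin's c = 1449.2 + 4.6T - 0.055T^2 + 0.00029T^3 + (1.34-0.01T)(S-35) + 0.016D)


1545.75 m/s


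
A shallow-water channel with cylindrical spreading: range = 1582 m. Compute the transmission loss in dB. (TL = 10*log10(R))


TL = 10*log10(1582) = 31.99

31.99 dB


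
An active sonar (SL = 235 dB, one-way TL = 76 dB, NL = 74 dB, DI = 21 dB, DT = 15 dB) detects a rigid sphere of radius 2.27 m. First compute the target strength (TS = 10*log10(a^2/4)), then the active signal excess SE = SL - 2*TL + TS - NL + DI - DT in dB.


Step 1: TS = 10*log10(2.27^2/4) = 1.1 dB
Step 2: SE = SL - 2*TL + TS - NL + DI - DT = 235 - 2*76 + (1.1) - 74 + 21 - 15 = 16.1

16.1 dB


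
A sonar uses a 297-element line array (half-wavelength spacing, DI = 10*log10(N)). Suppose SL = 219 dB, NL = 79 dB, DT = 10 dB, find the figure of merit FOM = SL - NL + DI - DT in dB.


Step 1: DI = 10*log10(297) = 24.73 dB
Step 2: FOM = SL - NL + DI - DT = 219 - 79 + 24.73 - 10 = 154.73

154.73 dB


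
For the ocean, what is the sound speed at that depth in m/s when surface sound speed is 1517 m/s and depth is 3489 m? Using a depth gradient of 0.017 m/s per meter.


c = 1517 + 0.017 * 3489 = 1576.313

1576.313 m/s


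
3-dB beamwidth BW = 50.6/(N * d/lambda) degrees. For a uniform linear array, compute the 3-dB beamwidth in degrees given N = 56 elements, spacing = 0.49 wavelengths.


BW = 50.6 / (56 * 0.49) = 50.6 / 27.44 = 1.84

1.84 deg


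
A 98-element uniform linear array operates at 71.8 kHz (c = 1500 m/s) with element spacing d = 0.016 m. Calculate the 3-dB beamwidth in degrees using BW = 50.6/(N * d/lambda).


Step 1: lambda = 1500/71800 = 0.02089 m
Step 2: d/lambda = 0.016/0.02089 = 0.7659
Step 3: BW = 50.6/(N * d/lambda) = 50.6/(98 * 0.7659) = 0.67

0.67 deg


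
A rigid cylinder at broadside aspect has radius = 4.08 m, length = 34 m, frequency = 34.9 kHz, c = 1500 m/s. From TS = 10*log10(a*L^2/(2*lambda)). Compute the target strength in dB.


lambda = 1500/34900 = 0.04298 m
TS = 10*log10(4.08*34^2/(2*0.04298)) = 47.39

47.39 dB


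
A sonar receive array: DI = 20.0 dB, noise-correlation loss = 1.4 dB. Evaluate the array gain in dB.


AG = DI - L_corr = 20.0 - 1.4 = 18.6

18.6 dB


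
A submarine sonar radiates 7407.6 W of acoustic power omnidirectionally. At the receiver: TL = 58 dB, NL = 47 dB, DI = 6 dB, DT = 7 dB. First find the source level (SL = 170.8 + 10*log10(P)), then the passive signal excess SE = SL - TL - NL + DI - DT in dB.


Step 1: SL = 170.8 + 10*log10(7407.6) = 209.5 dB
Step 2: SE = SL - TL - NL + DI - DT = 209.5 - 58 - 47 + 6 - 7 = 103.5

103.5 dB


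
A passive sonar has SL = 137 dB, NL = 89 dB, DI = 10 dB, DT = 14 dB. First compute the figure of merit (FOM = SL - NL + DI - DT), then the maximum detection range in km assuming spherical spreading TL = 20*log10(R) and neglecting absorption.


Step 1: FOM = SL - NL + DI - DT = 137 - 89 + 10 - 14 = 44 dB
Step 2: at max range FOM = TL = 20*log10(R), so R = 10^(44/20) = 158.49 m = 0.16 km

0.16 km


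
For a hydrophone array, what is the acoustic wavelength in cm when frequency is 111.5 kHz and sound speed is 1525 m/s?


lambda = c/f = 1525 / 111500 = 0.0137 m = 1.37 cm

1.37 cm


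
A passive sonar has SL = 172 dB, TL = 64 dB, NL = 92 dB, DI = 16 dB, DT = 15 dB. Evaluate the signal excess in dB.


17 dB


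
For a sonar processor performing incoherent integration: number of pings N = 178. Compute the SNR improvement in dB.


11.25 dB


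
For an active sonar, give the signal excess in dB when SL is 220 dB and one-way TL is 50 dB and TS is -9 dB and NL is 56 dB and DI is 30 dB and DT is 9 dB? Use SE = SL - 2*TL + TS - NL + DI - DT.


SE = SL - 2*TL + TS - NL + DI - DT = 220 - 2*50 + (-9) - 56 + 30 - 9 = 76

76 dB


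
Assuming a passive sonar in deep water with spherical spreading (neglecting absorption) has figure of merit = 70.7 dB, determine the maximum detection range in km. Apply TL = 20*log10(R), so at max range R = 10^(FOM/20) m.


3.43 km


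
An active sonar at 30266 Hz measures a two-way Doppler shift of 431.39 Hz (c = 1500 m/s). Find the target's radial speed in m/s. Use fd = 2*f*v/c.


10.69 m/s


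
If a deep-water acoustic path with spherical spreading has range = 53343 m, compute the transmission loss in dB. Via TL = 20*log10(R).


94.54 dB


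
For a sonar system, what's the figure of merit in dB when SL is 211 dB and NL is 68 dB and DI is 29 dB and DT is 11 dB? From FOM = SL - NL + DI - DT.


FOM = SL - NL + DI - DT = 211 - 68 + 29 - 11 = 161

161 dB


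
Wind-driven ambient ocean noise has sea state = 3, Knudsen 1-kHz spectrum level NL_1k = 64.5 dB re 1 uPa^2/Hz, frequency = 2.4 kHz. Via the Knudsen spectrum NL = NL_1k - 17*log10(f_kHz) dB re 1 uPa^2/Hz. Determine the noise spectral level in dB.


58.04 dB


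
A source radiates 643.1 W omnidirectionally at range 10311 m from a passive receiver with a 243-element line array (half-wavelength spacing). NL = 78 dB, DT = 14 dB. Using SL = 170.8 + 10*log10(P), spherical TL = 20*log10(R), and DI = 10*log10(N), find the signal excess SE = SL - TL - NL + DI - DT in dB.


50.47 dB


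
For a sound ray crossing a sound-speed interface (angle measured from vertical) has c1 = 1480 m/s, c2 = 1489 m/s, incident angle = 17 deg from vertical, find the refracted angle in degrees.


sin(theta2) = (c2/c1)*sin(theta1) = (1489/1480)*sin(17 deg) = 0.29415
theta2 = arcsin(0.29415) = 17.11

17.11 deg


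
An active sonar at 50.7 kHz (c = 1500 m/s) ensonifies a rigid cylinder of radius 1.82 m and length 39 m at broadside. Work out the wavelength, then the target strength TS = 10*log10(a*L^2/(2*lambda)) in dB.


Step 1: lambda = c/f = 1500/50700 = 0.02959 m
Step 2: TS = 10*log10(a*L^2/(2*lambda)) = 10*log10(1.82*39^2/(2*0.02959)) = 46.7

46.7 dB


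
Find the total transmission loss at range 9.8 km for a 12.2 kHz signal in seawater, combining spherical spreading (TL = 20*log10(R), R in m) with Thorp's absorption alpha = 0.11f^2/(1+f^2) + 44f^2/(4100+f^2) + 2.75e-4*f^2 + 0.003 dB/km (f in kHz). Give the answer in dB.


Step 1 (Thorp): alpha = 0.11*148.84/(1+148.84) + 44*148.84/(4100+148.84) + 2.75e-4*148.84 + 0.003 = 1.6945 dB/km
Step 2: TL_spread = 20*log10(9800) = 79.82 dB
Step 3: TL_abs = alpha*R = 1.6945 * 9.8 = 16.61 dB
Step 4: TL_total = 79.82 + 16.61 = 96.43

96.43 dB


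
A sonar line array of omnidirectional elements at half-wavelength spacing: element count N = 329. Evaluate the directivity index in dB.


25.17 dB


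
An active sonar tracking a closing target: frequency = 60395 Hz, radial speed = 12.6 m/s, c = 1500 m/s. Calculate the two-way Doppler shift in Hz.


fd = 2*f*v/c = 2 * 60395 * 12.6 / 1500 = 1014.64

1014.64 Hz


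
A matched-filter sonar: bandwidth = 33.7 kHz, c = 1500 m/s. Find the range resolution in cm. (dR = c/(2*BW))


2.23 cm


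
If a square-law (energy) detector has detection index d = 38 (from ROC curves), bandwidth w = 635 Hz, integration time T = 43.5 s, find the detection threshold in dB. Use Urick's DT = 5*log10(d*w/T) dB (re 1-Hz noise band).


DT = 5*log10(d*w/T) = 5*log10(38 * 635 / 43.5) = 5*log10(554.71) = 13.72

13.72 dB


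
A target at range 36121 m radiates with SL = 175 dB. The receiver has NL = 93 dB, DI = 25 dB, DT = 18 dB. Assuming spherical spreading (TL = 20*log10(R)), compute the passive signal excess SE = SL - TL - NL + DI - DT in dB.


-2.16 dB


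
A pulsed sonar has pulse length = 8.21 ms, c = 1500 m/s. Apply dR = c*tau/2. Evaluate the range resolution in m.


6.1575 m


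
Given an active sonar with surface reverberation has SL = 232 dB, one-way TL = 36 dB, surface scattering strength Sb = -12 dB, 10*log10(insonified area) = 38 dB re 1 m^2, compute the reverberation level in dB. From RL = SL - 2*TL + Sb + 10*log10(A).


RL = SL - 2*TL + Sb + 10*log10(A) = 232 - 2*36 + (-12) + 38 = 186

186 dB


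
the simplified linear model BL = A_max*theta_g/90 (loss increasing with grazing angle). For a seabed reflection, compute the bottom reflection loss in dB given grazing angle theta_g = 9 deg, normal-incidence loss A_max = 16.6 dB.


BL = A_max * theta_g / 90 = 16.6 * 9 / 90 = 1.66

1.66 dB


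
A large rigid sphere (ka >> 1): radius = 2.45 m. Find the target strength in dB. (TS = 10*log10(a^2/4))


1.76 dB


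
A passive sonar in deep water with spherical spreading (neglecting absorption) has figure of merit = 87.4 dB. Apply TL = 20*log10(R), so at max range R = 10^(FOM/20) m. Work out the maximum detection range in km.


At max range FOM = TL, so 20*log10(R) = 87.4
R = 10^(87.4/20) = 23442.29 m = 23.44 km

23.44 km


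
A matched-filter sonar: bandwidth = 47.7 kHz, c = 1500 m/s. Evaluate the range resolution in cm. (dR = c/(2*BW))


1.57 cm


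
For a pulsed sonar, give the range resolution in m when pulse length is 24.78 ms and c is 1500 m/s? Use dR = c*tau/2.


dR = c*tau/2 = 1500 * 24.78e-3 / 2 = 18.585

18.585 m


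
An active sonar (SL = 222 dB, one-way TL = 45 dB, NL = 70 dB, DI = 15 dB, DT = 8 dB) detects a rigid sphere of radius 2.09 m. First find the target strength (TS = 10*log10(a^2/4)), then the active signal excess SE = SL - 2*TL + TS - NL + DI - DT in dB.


Step 1: TS = 10*log10(2.09^2/4) = 0.38 dB
Step 2: SE = SL - 2*TL + TS - NL + DI - DT = 222 - 2*45 + (0.38) - 70 + 15 - 8 = 69.38

69.38 dB


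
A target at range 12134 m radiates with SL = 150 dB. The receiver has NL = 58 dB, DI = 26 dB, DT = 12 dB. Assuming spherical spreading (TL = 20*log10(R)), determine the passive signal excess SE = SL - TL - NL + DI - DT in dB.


Step 1: TL = 20*log10(12134) = 81.68 dB
Step 2: SE = 150 - 81.68 - 58 + 26 - 12 = 24.32

24.32 dB


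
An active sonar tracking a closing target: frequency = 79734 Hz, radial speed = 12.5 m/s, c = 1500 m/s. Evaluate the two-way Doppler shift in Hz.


1328.9 Hz


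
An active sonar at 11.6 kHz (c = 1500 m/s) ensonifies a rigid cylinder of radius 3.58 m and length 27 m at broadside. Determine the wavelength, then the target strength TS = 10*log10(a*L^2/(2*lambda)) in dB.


Step 1: lambda = c/f = 1500/11600 = 0.12931 m
Step 2: TS = 10*log10(a*L^2/(2*lambda)) = 10*log10(3.58*27^2/(2*0.12931)) = 40.04

40.04 dB


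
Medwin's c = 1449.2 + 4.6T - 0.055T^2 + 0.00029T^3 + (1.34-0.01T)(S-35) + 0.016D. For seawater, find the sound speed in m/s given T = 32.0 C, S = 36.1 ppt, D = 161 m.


c = 1449.2 + 4.6*32.0 - 0.055*32.0^2 + 0.00029*32.0^3 + (1.34 - 0.01*32.0)*(36.1 - 35) + 0.016*161 = 1553.28

1553.28 m/s


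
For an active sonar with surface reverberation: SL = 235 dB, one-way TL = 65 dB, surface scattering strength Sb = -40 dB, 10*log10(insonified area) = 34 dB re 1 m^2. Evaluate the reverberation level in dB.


99 dB


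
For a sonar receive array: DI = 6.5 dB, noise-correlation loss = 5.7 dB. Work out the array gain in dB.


0.8 dB


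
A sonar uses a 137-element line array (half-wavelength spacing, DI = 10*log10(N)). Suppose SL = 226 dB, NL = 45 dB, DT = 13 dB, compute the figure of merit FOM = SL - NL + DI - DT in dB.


Step 1: DI = 10*log10(137) = 21.37 dB
Step 2: FOM = SL - NL + DI - DT = 226 - 45 + 21.37 - 13 = 189.37

189.37 dB


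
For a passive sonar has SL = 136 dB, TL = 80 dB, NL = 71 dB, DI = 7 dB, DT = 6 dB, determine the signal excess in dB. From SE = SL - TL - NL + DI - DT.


SE = SL - TL - NL + DI - DT = 136 - 80 - 71 + 7 - 6 = -14

-14 dB


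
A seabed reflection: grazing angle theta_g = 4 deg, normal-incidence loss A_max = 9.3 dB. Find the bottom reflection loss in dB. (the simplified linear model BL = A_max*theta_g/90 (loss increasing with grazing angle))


BL = A_max * theta_g / 90 = 9.3 * 4 / 90 = 0.41

0.41 dB


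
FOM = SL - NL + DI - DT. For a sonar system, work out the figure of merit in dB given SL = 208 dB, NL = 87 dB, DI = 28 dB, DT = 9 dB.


FOM = SL - NL + DI - DT = 208 - 87 + 28 - 9 = 140

140 dB


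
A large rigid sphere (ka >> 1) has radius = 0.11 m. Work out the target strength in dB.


TS = 10*log10(0.11^2 / 4) = 10*log10(0.003025) = -25.19

-25.19 dB


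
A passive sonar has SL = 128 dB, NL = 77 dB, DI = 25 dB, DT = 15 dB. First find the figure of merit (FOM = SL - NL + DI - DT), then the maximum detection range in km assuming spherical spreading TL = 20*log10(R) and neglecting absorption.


Step 1: FOM = SL - NL + DI - DT = 128 - 77 + 25 - 15 = 61 dB
Step 2: at max range FOM = TL = 20*log10(R), so R = 10^(61/20) = 1122.02 m = 1.12 km

1.12 km


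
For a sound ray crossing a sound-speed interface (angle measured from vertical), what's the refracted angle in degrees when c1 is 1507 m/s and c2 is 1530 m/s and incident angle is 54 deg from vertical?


55.22 deg


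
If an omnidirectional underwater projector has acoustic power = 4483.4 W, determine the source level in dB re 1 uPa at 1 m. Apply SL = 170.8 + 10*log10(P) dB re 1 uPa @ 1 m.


SL = 170.8 + 10*log10(4483.4) = 170.8 + 36.52 = 207.32

207.32 dB


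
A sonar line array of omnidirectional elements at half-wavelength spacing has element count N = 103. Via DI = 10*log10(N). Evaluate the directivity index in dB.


DI = 10*log10(103) = 20.13

20.13 dB


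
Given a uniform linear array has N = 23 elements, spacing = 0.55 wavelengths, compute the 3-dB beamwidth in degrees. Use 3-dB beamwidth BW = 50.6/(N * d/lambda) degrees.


BW = 50.6 / (23 * 0.55) = 50.6 / 12.65 = 4.0

4.0 deg


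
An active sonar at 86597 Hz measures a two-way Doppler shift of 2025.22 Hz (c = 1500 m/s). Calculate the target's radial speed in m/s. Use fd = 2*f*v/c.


From fd = 2*f*v/c, v = c*fd/(2*f) = 1500 * 2025.22 / (2*86597) = 17.54

17.54 m/s


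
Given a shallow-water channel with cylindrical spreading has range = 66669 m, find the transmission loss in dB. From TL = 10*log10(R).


TL = 10*log10(66669) = 48.24

48.24 dB


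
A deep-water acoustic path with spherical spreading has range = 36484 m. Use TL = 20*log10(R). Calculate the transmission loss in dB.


91.24 dB


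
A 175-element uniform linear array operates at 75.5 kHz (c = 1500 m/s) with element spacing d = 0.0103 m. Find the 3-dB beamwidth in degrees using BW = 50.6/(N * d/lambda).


Step 1: lambda = 1500/75500 = 0.01987 m
Step 2: d/lambda = 0.0103/0.01987 = 0.5184
Step 3: BW = 50.6/(N * d/lambda) = 50.6/(175 * 0.5184) = 0.56

0.56 deg


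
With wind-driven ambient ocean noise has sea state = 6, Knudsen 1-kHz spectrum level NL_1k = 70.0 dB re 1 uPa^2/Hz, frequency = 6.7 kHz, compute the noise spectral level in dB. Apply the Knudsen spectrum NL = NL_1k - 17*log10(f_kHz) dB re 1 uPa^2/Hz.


NL = NL_1k - 17*log10(f_kHz) = 70.0 - 17*log10(6.7) = 70.0 - (14.04) = 55.96

55.96 dB


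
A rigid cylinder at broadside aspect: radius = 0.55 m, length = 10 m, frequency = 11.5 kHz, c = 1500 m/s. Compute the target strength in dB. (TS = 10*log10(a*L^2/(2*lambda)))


lambda = 1500/11500 = 0.13043 m
TS = 10*log10(0.55*10^2/(2*0.13043)) = 23.24

23.24 dB


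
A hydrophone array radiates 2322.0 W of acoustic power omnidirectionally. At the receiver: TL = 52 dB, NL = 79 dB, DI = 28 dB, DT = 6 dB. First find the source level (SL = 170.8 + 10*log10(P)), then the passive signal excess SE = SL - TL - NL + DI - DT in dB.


Step 1: SL = 170.8 + 10*log10(2322.0) = 204.46 dB
Step 2: SE = SL - TL - NL + DI - DT = 204.46 - 52 - 79 + 28 - 6 = 95.46

95.46 dB


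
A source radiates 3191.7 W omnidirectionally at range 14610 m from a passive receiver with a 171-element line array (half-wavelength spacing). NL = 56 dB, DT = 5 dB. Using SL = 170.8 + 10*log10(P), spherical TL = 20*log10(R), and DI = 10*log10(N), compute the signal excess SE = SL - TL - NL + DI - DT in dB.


Step 1: SL = 170.8 + 10*log10(3191.7) = 205.84 dB
Step 2: TL = 20*log10(14610) = 83.29 dB
Step 3: DI = 10*log10(171) = 22.33 dB
Step 4: SE = SL - TL - NL + DI - DT = 205.84 - 83.29 - 56 + 22.33 - 5 = 83.88

83.88 dB


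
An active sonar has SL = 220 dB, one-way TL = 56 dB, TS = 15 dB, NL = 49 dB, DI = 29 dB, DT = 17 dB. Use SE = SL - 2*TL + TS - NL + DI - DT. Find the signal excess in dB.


SE = SL - 2*TL + TS - NL + DI - DT = 220 - 2*56 + (15) - 49 + 29 - 17 = 86

86 dB


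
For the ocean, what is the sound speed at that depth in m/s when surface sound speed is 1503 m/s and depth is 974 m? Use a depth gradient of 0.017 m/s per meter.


1519.558 m/s


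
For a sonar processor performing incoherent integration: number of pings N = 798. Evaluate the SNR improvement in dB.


Gain = 5*log10(798) = 14.51

14.51 dB


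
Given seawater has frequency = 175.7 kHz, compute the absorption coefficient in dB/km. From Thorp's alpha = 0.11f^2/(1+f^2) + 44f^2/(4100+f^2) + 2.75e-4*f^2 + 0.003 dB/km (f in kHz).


47.444 dB/km


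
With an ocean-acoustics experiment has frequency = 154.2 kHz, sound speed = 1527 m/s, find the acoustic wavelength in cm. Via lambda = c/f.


lambda = c/f = 1527 / 154200 = 0.0099 m = 0.99 cm

0.99 cm


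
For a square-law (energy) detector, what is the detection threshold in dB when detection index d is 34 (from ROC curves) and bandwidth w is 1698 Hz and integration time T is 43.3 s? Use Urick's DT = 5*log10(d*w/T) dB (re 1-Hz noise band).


DT = 5*log10(d*w/T) = 5*log10(34 * 1698 / 43.3) = 5*log10(1333.3) = 15.62

15.62 dB


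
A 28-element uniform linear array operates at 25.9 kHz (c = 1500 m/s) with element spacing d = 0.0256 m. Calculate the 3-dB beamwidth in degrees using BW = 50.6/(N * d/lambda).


4.09 deg


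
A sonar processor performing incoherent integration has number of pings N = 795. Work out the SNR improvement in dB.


14.5 dB


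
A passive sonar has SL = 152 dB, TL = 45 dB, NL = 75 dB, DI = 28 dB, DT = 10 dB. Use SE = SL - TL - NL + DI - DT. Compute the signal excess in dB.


SE = SL - TL - NL + DI - DT = 152 - 45 - 75 + 28 - 10 = 50

50 dB


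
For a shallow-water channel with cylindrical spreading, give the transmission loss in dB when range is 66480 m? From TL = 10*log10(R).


TL = 10*log10(66480) = 48.23

48.23 dB


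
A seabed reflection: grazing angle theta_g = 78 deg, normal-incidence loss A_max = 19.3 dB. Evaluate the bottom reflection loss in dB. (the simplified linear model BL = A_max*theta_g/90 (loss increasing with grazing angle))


BL = A_max * theta_g / 90 = 19.3 * 78 / 90 = 16.73

16.73 dB


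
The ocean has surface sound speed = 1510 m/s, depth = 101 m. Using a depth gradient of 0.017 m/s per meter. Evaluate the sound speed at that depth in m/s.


c = 1510 + 0.017 * 101 = 1511.717

1511.717 m/s


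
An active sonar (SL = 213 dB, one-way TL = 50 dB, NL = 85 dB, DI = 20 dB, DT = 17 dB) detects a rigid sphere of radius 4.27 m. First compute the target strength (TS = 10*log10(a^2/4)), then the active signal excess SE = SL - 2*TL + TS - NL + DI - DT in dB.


Step 1: TS = 10*log10(4.27^2/4) = 6.59 dB
Step 2: SE = SL - 2*TL + TS - NL + DI - DT = 213 - 2*50 + (6.59) - 85 + 20 - 17 = 37.59

37.59 dB


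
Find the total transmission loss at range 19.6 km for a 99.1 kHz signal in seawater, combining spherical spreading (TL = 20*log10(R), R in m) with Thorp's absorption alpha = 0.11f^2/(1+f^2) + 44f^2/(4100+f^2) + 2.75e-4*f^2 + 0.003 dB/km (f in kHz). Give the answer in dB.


749.4 dB


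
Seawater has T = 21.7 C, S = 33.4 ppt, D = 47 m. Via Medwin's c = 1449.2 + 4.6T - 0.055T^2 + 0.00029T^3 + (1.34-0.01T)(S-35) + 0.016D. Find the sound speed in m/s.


1525.04 m/s


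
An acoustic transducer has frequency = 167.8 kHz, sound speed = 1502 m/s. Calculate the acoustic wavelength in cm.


lambda = c/f = 1502 / 167800 = 0.009 m = 0.9 cm

0.9 cm


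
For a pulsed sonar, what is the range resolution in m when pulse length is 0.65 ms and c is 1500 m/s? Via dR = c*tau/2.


dR = c*tau/2 = 1500 * 0.65e-3 / 2 = 0.4875

0.4875 m


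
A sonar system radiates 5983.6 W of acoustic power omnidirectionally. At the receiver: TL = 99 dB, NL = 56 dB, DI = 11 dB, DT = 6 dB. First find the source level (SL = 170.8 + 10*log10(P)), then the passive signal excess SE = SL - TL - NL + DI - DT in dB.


Step 1: SL = 170.8 + 10*log10(5983.6) = 208.57 dB
Step 2: SE = SL - TL - NL + DI - DT = 208.57 - 99 - 56 + 11 - 6 = 58.57

58.57 dB


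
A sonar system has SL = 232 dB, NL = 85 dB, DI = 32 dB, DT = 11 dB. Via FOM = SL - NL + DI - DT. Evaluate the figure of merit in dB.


168 dB


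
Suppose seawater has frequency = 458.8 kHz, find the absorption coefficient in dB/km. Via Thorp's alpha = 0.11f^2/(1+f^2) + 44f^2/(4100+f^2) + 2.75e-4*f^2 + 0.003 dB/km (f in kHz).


f^2 = 210497.44
alpha = 0.11*210497.44/(1+210497.44) + 44*210497.44/(4100+210497.44) + 2.75e-4*210497.44 + 0.003 = 101.159

101.159 dB/km


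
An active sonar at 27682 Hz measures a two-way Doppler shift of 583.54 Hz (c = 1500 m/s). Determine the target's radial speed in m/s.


From fd = 2*f*v/c, v = c*fd/(2*f) = 1500 * 583.54 / (2*27682) = 15.81

15.81 m/s


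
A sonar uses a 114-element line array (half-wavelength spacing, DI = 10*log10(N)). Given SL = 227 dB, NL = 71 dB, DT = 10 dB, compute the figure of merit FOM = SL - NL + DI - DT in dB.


166.57 dB


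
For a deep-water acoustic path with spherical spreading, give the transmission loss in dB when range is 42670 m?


TL = 20*log10(42670) = 92.6

92.6 dB


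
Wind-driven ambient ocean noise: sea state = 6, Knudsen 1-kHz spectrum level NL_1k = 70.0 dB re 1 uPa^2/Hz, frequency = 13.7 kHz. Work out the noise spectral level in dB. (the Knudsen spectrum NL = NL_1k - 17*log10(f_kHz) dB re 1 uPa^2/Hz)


NL = NL_1k - 17*log10(f_kHz) = 70.0 - 17*log10(13.7) = 70.0 - (19.32) = 50.68

50.68 dB


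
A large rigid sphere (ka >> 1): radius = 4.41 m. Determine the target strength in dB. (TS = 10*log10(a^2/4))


TS = 10*log10(4.41^2 / 4) = 10*log10(4.862025) = 6.87

6.87 dB


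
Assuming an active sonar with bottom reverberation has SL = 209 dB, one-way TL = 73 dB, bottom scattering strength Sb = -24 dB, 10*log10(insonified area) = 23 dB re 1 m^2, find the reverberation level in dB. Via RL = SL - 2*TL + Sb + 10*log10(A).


RL = SL - 2*TL + Sb + 10*log10(A) = 209 - 2*73 + (-24) + 23 = 62

62 dB


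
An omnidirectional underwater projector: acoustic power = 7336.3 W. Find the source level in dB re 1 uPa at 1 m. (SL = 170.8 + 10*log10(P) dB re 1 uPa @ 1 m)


209.45 dB


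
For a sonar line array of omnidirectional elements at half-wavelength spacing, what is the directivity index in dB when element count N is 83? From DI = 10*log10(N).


DI = 10*log10(83) = 19.19

19.19 dB


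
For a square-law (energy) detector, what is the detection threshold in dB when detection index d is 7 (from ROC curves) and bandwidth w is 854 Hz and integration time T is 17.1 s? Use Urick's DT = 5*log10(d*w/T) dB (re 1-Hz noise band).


DT = 5*log10(d*w/T) = 5*log10(7 * 854 / 17.1) = 5*log10(349.59) = 12.72

12.72 dB


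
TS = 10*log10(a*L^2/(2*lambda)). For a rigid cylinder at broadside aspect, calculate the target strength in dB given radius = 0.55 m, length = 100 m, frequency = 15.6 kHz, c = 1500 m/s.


lambda = 1500/15600 = 0.09615 m
TS = 10*log10(0.55*100^2/(2*0.09615)) = 44.56

44.56 dB


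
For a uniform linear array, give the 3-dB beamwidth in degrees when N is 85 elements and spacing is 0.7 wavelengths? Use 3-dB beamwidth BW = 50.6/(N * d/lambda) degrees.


BW = 50.6 / (85 * 0.7) = 50.6 / 59.5 = 0.85

0.85 deg


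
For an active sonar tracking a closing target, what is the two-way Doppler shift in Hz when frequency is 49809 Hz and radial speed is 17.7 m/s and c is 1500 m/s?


fd = 2*f*v/c = 2 * 49809 * 17.7 / 1500 = 1175.49

1175.49 Hz


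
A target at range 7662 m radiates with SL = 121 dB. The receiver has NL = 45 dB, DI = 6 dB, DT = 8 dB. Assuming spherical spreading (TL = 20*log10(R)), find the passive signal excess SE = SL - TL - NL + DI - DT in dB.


-3.69 dB


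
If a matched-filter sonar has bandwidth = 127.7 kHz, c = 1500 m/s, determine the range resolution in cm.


dR = c/(2*BW) = 1500 / (2 * 127.7e3) = 0.0059 m = 0.59 cm

0.59 cm


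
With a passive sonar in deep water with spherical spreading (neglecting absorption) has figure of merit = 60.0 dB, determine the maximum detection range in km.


1.0 km


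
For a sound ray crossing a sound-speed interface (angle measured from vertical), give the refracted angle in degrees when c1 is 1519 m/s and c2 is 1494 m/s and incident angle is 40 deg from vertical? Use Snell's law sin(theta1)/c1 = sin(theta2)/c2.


sin(theta2) = (c2/c1)*sin(theta1) = (1494/1519)*sin(40 deg) = 0.63221
theta2 = arcsin(0.63221) = 39.21

39.21 deg


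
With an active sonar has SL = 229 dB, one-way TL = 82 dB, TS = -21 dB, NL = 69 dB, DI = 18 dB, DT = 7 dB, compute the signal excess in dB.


SE = SL - 2*TL + TS - NL + DI - DT = 229 - 2*82 + (-21) - 69 + 18 - 7 = -14

-14 dB


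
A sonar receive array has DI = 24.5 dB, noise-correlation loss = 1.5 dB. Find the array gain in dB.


AG = DI - L_corr = 24.5 - 1.5 = 23.0

23.0 dB


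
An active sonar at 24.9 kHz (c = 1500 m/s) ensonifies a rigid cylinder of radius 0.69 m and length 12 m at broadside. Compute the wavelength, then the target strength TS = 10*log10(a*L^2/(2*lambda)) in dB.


Step 1: lambda = c/f = 1500/24900 = 0.06024 m
Step 2: TS = 10*log10(a*L^2/(2*lambda)) = 10*log10(0.69*12^2/(2*0.06024)) = 29.16

29.16 dB


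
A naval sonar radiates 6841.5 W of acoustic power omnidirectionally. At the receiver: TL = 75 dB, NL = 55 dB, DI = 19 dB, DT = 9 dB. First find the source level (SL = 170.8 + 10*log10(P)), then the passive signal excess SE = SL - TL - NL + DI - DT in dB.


Step 1: SL = 170.8 + 10*log10(6841.5) = 209.15 dB
Step 2: SE = SL - TL - NL + DI - DT = 209.15 - 75 - 55 + 19 - 9 = 89.15

89.15 dB


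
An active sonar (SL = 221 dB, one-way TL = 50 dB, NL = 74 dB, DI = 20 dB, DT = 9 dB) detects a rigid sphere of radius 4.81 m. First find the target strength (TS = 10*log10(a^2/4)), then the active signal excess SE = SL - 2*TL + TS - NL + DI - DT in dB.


Step 1: TS = 10*log10(4.81^2/4) = 7.62 dB
Step 2: SE = SL - 2*TL + TS - NL + DI - DT = 221 - 2*50 + (7.62) - 74 + 20 - 9 = 65.62

65.62 dB


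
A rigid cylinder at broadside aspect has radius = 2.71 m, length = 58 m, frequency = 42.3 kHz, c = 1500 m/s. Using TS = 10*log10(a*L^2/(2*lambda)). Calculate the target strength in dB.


lambda = 1500/42300 = 0.03546 m
TS = 10*log10(2.71*58^2/(2*0.03546)) = 51.09

51.09 dB


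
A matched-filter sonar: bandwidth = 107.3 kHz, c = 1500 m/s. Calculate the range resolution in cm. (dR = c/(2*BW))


dR = c/(2*BW) = 1500 / (2 * 107.3e3) = 0.007 m = 0.7 cm

0.7 cm


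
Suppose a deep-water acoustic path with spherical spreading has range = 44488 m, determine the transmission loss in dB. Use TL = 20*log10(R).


TL = 20*log10(44488) = 92.96

92.96 dB


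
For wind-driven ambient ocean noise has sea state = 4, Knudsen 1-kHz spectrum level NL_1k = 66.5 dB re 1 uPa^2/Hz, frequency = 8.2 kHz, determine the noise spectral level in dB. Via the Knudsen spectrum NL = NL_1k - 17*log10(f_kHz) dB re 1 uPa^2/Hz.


NL = NL_1k - 17*log10(f_kHz) = 66.5 - 17*log10(8.2) = 66.5 - (15.53) = 50.97

50.97 dB


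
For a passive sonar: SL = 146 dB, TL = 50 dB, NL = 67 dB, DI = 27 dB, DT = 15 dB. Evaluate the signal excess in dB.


SE = SL - TL - NL + DI - DT = 146 - 50 - 67 + 27 - 15 = 41

41 dB


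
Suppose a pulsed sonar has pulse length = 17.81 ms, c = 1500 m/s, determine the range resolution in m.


dR = c*tau/2 = 1500 * 17.81e-3 / 2 = 13.3575

13.3575 m


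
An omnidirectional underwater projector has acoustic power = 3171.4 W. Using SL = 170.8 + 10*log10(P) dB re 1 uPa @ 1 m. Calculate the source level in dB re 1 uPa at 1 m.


205.81 dB


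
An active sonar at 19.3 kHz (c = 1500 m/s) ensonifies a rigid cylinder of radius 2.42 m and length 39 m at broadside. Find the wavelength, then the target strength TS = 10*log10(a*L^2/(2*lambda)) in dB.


Step 1: lambda = c/f = 1500/19300 = 0.07772 m
Step 2: TS = 10*log10(a*L^2/(2*lambda)) = 10*log10(2.42*39^2/(2*0.07772)) = 43.74

43.74 dB


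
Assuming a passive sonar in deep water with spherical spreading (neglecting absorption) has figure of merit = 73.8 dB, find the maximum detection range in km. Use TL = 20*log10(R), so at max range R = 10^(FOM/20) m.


4.9 km


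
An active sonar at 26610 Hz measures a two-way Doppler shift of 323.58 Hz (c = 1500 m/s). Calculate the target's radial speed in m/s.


From fd = 2*f*v/c, v = c*fd/(2*f) = 1500 * 323.58 / (2*26610) = 9.12

9.12 m/s


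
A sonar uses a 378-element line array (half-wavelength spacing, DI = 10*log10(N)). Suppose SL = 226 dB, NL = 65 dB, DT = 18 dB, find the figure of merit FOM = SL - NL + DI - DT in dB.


Step 1: DI = 10*log10(378) = 25.77 dB
Step 2: FOM = SL - NL + DI - DT = 226 - 65 + 25.77 - 18 = 168.77

168.77 dB


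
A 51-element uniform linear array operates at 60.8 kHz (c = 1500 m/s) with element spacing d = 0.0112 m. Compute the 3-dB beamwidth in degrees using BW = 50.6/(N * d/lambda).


2.19 deg


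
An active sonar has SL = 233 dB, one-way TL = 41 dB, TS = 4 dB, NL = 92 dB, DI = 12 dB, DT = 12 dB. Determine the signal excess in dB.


SE = SL - 2*TL + TS - NL + DI - DT = 233 - 2*41 + (4) - 92 + 12 - 12 = 63

63 dB


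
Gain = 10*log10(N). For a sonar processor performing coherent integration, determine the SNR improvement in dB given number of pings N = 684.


28.35 dB


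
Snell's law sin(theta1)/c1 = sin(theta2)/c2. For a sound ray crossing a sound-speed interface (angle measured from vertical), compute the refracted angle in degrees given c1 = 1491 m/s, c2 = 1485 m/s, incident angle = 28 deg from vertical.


27.88 deg


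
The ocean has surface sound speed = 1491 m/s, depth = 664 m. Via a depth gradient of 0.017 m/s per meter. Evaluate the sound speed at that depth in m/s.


c = 1491 + 0.017 * 664 = 1502.288

1502.288 m/s


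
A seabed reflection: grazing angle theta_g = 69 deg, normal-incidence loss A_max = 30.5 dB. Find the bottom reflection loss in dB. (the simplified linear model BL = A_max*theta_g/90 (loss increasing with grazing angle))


BL = A_max * theta_g / 90 = 30.5 * 69 / 90 = 23.38

23.38 dB


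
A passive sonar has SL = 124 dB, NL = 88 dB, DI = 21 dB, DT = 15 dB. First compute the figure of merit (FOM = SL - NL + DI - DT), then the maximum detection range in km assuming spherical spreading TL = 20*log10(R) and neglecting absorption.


Step 1: FOM = SL - NL + DI - DT = 124 - 88 + 21 - 15 = 42 dB
Step 2: at max range FOM = TL = 20*log10(R), so R = 10^(42/20) = 125.89 m = 0.13 km

0.13 km


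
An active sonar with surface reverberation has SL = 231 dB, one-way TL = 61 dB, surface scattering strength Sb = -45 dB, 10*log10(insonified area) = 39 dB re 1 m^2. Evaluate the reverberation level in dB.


RL = SL - 2*TL + Sb + 10*log10(A) = 231 - 2*61 + (-45) + 39 = 103

103 dB


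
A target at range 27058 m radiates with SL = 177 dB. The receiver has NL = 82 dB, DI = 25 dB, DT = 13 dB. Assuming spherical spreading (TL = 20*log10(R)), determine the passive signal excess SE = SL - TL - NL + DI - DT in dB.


18.35 dB


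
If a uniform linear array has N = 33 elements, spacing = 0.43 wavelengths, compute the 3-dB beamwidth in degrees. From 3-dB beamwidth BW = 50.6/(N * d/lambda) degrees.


3.57 deg


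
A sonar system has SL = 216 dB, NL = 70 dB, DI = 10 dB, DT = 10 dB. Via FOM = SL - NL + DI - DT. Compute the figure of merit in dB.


FOM = SL - NL + DI - DT = 216 - 70 + 10 - 10 = 146

146 dB


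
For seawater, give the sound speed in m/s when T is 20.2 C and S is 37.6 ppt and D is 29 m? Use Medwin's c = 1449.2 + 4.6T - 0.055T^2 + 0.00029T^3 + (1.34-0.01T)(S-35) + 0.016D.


c = 1449.2 + 4.6*20.2 - 0.055*20.2^2 + 0.00029*20.2^3 + (1.34 - 0.01*20.2)*(37.6 - 35) + 0.016*29 = 1525.49

1525.49 m/s


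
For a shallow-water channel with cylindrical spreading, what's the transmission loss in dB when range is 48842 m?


TL = 10*log10(48842) = 46.89

46.89 dB


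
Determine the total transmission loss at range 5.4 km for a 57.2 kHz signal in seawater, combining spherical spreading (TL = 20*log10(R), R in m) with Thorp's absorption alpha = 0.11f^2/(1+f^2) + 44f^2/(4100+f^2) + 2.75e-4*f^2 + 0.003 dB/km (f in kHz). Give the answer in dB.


185.57 dB


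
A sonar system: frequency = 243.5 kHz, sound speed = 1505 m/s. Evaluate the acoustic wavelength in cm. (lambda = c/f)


lambda = c/f = 1505 / 243500 = 0.0062 m = 0.62 cm

0.62 cm


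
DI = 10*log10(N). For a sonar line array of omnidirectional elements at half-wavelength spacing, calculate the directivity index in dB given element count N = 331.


25.2 dB


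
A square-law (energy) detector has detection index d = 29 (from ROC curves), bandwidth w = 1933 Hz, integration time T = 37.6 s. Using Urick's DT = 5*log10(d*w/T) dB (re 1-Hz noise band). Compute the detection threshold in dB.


15.87 dB


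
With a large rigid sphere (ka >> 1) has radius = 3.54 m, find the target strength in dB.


TS = 10*log10(3.54^2 / 4) = 10*log10(3.1329) = 4.96

4.96 dB


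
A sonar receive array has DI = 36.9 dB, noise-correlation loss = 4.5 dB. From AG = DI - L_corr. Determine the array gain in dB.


AG = DI - L_corr = 36.9 - 4.5 = 32.4

32.4 dB


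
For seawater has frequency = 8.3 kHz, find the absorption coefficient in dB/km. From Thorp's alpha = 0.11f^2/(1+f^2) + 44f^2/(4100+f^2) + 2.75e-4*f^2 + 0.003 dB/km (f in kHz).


f^2 = 68.89
alpha = 0.11*68.89/(1+68.89) + 44*68.89/(4100+68.89) + 2.75e-4*68.89 + 0.003 = 0.857

0.857 dB/km


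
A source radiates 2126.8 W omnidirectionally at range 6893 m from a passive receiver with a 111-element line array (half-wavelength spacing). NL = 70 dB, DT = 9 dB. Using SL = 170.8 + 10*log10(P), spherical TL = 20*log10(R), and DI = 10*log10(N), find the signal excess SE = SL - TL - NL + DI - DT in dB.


Step 1: SL = 170.8 + 10*log10(2126.8) = 204.08 dB
Step 2: TL = 20*log10(6893) = 76.77 dB
Step 3: DI = 10*log10(111) = 20.45 dB
Step 4: SE = SL - TL - NL + DI - DT = 204.08 - 76.77 - 70 + 20.45 - 9 = 68.76

68.76 dB


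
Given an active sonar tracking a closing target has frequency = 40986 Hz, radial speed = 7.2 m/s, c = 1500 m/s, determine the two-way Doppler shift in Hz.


393.47 Hz


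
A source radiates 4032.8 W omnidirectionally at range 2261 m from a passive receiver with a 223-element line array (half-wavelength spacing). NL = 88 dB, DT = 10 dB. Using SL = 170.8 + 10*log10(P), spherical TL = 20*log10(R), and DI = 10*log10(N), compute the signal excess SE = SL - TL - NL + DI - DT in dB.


Step 1: SL = 170.8 + 10*log10(4032.8) = 206.86 dB
Step 2: TL = 20*log10(2261) = 67.09 dB
Step 3: DI = 10*log10(223) = 23.48 dB
Step 4: SE = SL - TL - NL + DI - DT = 206.86 - 67.09 - 88 + 23.48 - 10 = 65.25

65.25 dB


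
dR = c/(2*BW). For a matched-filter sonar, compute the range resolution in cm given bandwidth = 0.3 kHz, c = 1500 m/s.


dR = c/(2*BW) = 1500 / (2 * 0.3e3) = 2.5 m = 250.0 cm

250.0 cm


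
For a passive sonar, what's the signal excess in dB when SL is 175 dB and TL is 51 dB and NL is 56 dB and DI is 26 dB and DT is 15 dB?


79 dB


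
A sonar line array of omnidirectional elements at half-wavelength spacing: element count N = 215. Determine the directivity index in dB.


DI = 10*log10(215) = 23.32

23.32 dB


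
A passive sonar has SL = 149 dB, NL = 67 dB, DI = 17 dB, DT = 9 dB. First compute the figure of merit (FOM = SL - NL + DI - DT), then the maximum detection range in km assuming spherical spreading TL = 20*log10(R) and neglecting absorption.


Step 1: FOM = SL - NL + DI - DT = 149 - 67 + 17 - 9 = 90 dB
Step 2: at max range FOM = TL = 20*log10(R), so R = 10^(90/20) = 31622.78 m = 31.62 km

31.62 km


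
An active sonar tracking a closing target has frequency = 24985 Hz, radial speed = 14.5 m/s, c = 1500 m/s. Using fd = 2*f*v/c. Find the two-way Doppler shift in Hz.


483.04 Hz


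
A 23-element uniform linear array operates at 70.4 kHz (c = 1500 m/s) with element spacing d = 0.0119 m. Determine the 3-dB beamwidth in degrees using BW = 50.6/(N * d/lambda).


3.94 deg


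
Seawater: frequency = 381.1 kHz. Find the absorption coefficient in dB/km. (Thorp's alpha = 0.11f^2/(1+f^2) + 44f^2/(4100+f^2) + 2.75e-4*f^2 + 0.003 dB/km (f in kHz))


f^2 = 145237.21
alpha = 0.11*145237.21/(1+145237.21) + 44*145237.21/(4100+145237.21) + 2.75e-4*145237.21 + 0.003 = 82.845

82.845 dB/km


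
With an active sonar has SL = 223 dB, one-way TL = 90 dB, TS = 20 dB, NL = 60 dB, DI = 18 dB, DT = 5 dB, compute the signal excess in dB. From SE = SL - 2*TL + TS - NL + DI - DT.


SE = SL - 2*TL + TS - NL + DI - DT = 223 - 2*90 + (20) - 60 + 18 - 5 = 16

16 dB


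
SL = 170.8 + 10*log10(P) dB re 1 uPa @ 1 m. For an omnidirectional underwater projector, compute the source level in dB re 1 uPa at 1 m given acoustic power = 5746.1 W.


SL = 170.8 + 10*log10(5746.1) = 170.8 + 37.59 = 208.39

208.39 dB


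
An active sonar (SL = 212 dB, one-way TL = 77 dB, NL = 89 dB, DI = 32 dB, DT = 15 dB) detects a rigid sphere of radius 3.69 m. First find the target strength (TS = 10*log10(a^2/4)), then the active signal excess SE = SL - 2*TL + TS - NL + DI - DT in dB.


Step 1: TS = 10*log10(3.69^2/4) = 5.32 dB
Step 2: SE = SL - 2*TL + TS - NL + DI - DT = 212 - 2*77 + (5.32) - 89 + 32 - 15 = -8.68

-8.68 dB


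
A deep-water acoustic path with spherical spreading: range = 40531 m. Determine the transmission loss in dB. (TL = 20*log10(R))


TL = 20*log10(40531) = 92.16

92.16 dB


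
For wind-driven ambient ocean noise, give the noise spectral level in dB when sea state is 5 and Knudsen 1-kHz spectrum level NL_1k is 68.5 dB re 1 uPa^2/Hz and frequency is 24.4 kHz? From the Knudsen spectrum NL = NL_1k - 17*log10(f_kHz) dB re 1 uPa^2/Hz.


NL = NL_1k - 17*log10(f_kHz) = 68.5 - 17*log10(24.4) = 68.5 - (23.59) = 44.91

44.91 dB


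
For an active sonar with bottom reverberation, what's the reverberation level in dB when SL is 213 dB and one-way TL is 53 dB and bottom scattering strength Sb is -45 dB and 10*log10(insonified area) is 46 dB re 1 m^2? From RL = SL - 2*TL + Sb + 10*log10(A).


RL = SL - 2*TL + Sb + 10*log10(A) = 213 - 2*53 + (-45) + 46 = 108

108 dB


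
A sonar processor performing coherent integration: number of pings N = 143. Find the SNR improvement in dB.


Gain = 10*log10(143) = 21.55

21.55 dB


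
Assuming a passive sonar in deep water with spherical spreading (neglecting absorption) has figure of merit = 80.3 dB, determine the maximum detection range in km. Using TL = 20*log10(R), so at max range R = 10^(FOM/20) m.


10.35 km


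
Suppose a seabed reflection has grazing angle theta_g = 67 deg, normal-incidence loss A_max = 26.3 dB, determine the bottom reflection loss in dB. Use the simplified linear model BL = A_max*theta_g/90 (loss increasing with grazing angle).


BL = A_max * theta_g / 90 = 26.3 * 67 / 90 = 19.58

19.58 dB


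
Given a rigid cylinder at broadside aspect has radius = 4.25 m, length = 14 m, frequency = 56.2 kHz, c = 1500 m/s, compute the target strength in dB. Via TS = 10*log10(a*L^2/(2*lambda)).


41.93 dB
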